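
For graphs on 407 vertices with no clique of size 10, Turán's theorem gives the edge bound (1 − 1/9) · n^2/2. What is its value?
Turán density bound = (8/9) · 407^2/2 = 662596/9 ≈ 73621.7778

Turán's theorem: ex(n, K_{r+1}) is achieved by the complete r-partite Turán graph T(n, r) with parts as balanced as possible, and is at most (1 − 1/r) · n^2/2. For r = 9, n = 407: the density bound is (8/9) · 165649/2 = 662596/9 ≈ 73621.7778. The integer-valued extremum is e(T(407, 9)) = 73621, which is strictly less than the density bound 662596/9 since 9 ∤ 407 (the parts of T(407, 9) cannot all be equal).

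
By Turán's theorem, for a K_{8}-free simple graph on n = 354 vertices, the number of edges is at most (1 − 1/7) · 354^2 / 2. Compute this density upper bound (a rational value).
Turán density bound = (6/7) · 354^2/2 = 375948/7 ≈ 53706.8571

Turán's theorem: ex(n, K_{r+1}) is achieved by the complete r-partite Turán graph T(n, r) with parts as balanced as possible, and is at most (1 − 1/r) · n^2/2. For r = 7, n = 354: the density bound is (6/7) · 125316/2 = 375948/7 ≈ 53706.8571. The integer-valued extremum is e(T(354, 7)) = 53706, which is strictly less than the density bound 375948/7 since 7 ∤ 354 (the parts of T(354, 7) cannot all be equal).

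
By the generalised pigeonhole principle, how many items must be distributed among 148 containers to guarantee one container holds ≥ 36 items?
n = (36 − 1)·148 + 1 = 5181

By the generalised pigeonhole principle, to guarantee some box contains ≥ r objects we need more than (r − 1) · k objects total. Threshold: n = (r − 1) · k + 1. With r = 36 and k = 148: n = 35 · 148 + 1 = 5180 + 1 = 5181. For n = 5180 = 35 · 148, we can put exactly 35 objects in every box, avoiding 36 in any single one — so 5181 is tight.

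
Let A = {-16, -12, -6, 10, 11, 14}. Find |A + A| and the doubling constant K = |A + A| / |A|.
K = |A + A| / |A| = 20/6 = 10/3

Enumerate A + A = {a + b : a, b ∈ A}. With |A| = 6, there are |A|^2 = 36 ordered sum pairs; collecting distinct values, A + A = {-32, -28, -24, -22, -18, -12, -6, -5, -2, -1, 2, 4, 5, 8, 20, 21, 22, 24, 25, 28}, so |A + A| = 20. Thus K = 20/6 = 10/3. For comparison, the minimum possible |A + A| over all 6-element sets is 2·6 − 1 = 11 (so min K = 11/6), attained only by arithmetic progressions.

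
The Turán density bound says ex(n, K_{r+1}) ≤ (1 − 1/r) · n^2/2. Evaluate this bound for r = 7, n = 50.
Turán density bound = (6/7) · 50^2/2 = 7500/7 ≈ 1071.4286

Turán's theorem: ex(n, K_{r+1}) is achieved by the complete r-partite Turán graph T(n, r) with parts as balanced as possible, and is at most (1 − 1/r) · n^2/2. For r = 7, n = 50: the density bound is (6/7) · 2500/2 = 7500/7 ≈ 1071.4286. The integer-valued extremum is e(T(50, 7)) = 1071, which is strictly less than the density bound 7500/7 since 7 ∤ 50 (the parts of T(50, 7) cannot all be equal).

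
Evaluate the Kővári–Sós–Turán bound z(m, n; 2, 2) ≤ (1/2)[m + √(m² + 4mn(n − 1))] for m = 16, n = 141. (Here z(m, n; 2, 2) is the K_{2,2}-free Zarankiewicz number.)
z(16, 141; 2, 2) ≤ (1/2)[16 + √(16² + 4·16·141·140)] = (1/2)[16 + √1263616] = 570.0534

Kővári–Sós–Turán: let r_1, ..., r_16 be the row sums and z = Σ r_i the total number of 1s. Each pair of columns can share at most one row with both entries 1 (else a 2×2 all-ones block appears), so Σ_i C(r_i, 2) ≤ C(141, 2) = 9870. By convexity Σ_i C(r_i, 2) ≥ 16·C(z/16, 2) = z(z − 16)/(2·16), giving z² − 16z − 16·141·140 ≤ 0 and hence z ≤ (1/2)[16 + √(256 + 4·315840)] = (1/2)[16 + √1263616] ≈ (1/2)(16 + 1124.1068) = 570.0534.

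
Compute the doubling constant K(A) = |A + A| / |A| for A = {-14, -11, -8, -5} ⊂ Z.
K = |A + A| / |A| = 7/4

Enumerate A + A = {a + b : a, b ∈ A}. With |A| = 4, there are |A|^2 = 16 ordered sum pairs; collecting distinct values, A + A = {-28, -25, -22, -19, -16, -13, -10}, so |A + A| = 7. Thus K = 7/4. Here |A + A| = 2|A| − 1 = 7, the minimum possible — so K = 7/4 is minimal, which holds iff A is an arithmetic progression.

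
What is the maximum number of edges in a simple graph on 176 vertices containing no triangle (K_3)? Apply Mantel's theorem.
ex(176, K_3) = ⌊176^2/4⌋ = 7744

Mantel (1907): a triangle-free graph on n vertices has at most ⌊n^2/4⌋ edges, with equality for the complete bipartite graph K_{⌊n/2⌋, ⌈n/2⌉}. For n = 176: ⌊176^2/4⌋ = ⌊30976/4⌋ = 7744. The extremal graph is K_{88, 88}, which has 88·88 = 7744 edges.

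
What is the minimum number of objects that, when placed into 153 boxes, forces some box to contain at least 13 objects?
n = (13 − 1)·153 + 1 = 1837

By the generalised pigeonhole principle, to guarantee some box contains ≥ r objects we need more than (r − 1) · k objects total. Threshold: n = (r − 1) · k + 1. With r = 13 and k = 153: n = 12 · 153 + 1 = 1836 + 1 = 1837. For n = 1836 = 12 · 153, we can put exactly 12 objects in every box, avoiding 13 in any single one — so 1837 is tight.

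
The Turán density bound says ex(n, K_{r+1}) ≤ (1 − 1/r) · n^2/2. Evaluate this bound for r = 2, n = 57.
Turán density bound = (1/2) · 57^2/2 = 3249/4 ≈ 812.25

Turán's theorem: ex(n, K_{r+1}) is achieved by the complete r-partite Turán graph T(n, r) with parts as balanced as possible, and is at most (1 − 1/r) · n^2/2. For r = 2, n = 57: the density bound is (1/2) · 3249/2 = 3249/4 ≈ 812.25. The integer-valued extremum is e(T(57, 2)) = 812, which is strictly less than the density bound 3249/4 since 2 ∤ 57 (the parts of T(57, 2) cannot all be equal).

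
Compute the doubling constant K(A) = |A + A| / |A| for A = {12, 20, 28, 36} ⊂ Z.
K = |A + A| / |A| = 7/4

Enumerate A + A = {a + b : a, b ∈ A}. With |A| = 4, there are |A|^2 = 16 ordered sum pairs; collecting distinct values, A + A = {24, 32, 40, 48, 56, 64, 72}, so |A + A| = 7. Thus K = 7/4. Here |A + A| = 2|A| − 1 = 7, the minimum possible — so K = 7/4 is minimal, which holds iff A is an arithmetic progression.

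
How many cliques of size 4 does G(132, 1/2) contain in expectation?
E[# K_4] = C(132, 4) · (1/2)^C(4, 2) = 12082785 / 2^6 = 188793.515625

For each 4-subset S of vertices (there are C(132, 4) = 12082785 such S), let X_S = 1 if S induces a K_4 (all C(4, 2) = 6 edges present). Then P(X_S = 1) = (1/2)^6 = 1/64. By linearity of expectation, E[# K_4] = C(132, 4) · (1/2)^6 = 12082785 / 64 = 188793.515625.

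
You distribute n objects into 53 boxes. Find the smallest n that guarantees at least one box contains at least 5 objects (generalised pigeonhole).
n = (5 − 1)·53 + 1 = 213

By the generalised pigeonhole principle, to guarantee some box contains ≥ r objects we need more than (r − 1) · k objects total. Threshold: n = (r − 1) · k + 1. With r = 5 and k = 53: n = 4 · 53 + 1 = 212 + 1 = 213. For n = 212 = 4 · 53, we can put exactly 4 objects in every box, avoiding 5 in any single one — so 213 is tight.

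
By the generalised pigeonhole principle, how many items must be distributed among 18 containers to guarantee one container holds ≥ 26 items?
n = (26 − 1)·18 + 1 = 451

By the generalised pigeonhole principle, to guarantee some box contains ≥ r objects we need more than (r − 1) · k objects total. Threshold: n = (r − 1) · k + 1. With r = 26 and k = 18: n = 25 · 18 + 1 = 450 + 1 = 451. For n = 450 = 25 · 18, we can put exactly 25 objects in every box, avoiding 26 in any single one — so 451 is tight.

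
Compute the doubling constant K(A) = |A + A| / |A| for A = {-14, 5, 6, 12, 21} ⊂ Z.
K = |A + A| / |A| = 15/5 = 3

Enumerate A + A = {a + b : a, b ∈ A}. With |A| = 5, there are |A|^2 = 25 ordered sum pairs; collecting distinct values, A + A = {-28, -9, -8, -2, 7, 10, 11, 12, 17, 18, 24, 26, 27, 33, 42}, so |A + A| = 15. Thus K = 15/5 = 3. For comparison, the minimum possible |A + A| over all 5-element sets is 2·5 − 1 = 9 (so min K = 9/5), attained only by arithmetic progressions.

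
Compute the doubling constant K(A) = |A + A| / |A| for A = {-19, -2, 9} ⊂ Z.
K = |A + A| / |A| = 6/3 = 2

Enumerate A + A = {a + b : a, b ∈ A}. With |A| = 3, there are |A|^2 = 9 ordered sum pairs; collecting distinct values, A + A = {-38, -21, -10, -4, 7, 18}, so |A + A| = 6. Thus K = 6/3 = 2. For comparison, the minimum possible |A + A| over all 3-element sets is 2·3 − 1 = 5 (so min K = 5/3), attained only by arithmetic progressions.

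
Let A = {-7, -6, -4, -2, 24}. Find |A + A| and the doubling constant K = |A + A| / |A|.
K = |A + A| / |A| = 14/5

Enumerate A + A = {a + b : a, b ∈ A}. With |A| = 5, there are |A|^2 = 25 ordered sum pairs; collecting distinct values, A + A = {-14, -13, -12, -11, -10, -9, -8, -6, -4, 17, 18, 20, 22, 48}, so |A + A| = 14. Thus K = 14/5. For comparison, the minimum possible |A + A| over all 5-element sets is 2·5 − 1 = 9 (so min K = 9/5), attained only by arithmetic progressions.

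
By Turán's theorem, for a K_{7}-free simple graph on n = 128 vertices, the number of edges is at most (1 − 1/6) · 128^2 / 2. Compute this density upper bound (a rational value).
Turán density bound = (5/6) · 128^2/2 = 20480/3 ≈ 6826.6667

Turán's theorem: ex(n, K_{r+1}) is achieved by the complete r-partite Turán graph T(n, r) with parts as balanced as possible, and is at most (1 − 1/r) · n^2/2. For r = 6, n = 128: the density bound is (5/6) · 16384/2 = 20480/3 ≈ 6826.6667. The integer-valued extremum is e(T(128, 6)) = 6826, which is strictly less than the density bound 20480/3 since 6 ∤ 128 (the parts of T(128, 6) cannot all be equal).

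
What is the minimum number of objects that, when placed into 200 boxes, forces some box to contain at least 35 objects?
n = (35 − 1)·200 + 1 = 6801

By the generalised pigeonhole principle, to guarantee some box contains ≥ r objects we need more than (r − 1) · k objects total. Threshold: n = (r − 1) · k + 1. With r = 35 and k = 200: n = 34 · 200 + 1 = 6800 + 1 = 6801. For n = 6800 = 34 · 200, we can put exactly 34 objects in every box, avoiding 35 in any single one — so 6801 is tight.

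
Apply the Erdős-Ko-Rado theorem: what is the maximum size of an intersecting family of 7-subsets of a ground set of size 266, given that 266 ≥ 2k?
max |F| = C(265, 6) = 454347559380

The Erdős-Ko-Rado theorem states: for n ≥ 2k, an intersecting family of k-subsets of an n-element set has size at most C(n − 1, k − 1), with equality for 'star' families {A ⊆ [n] : |A| = k, i ∈ A} (fix an element i). For n = 266, k = 7: C(265, 6) = 454347559380.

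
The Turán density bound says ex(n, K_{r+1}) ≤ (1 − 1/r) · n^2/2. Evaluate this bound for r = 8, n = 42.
Turán density bound = (7/8) · 42^2/2 = 3087/4 ≈ 771.75

Turán's theorem: ex(n, K_{r+1}) is achieved by the complete r-partite Turán graph T(n, r) with parts as balanced as possible, and is at most (1 − 1/r) · n^2/2. For r = 8, n = 42: the density bound is (7/8) · 1764/2 = 3087/4 ≈ 771.75. The integer-valued extremum is e(T(42, 8)) = 771, which is strictly less than the density bound 3087/4 since 8 ∤ 42 (the parts of T(42, 8) cannot all be equal).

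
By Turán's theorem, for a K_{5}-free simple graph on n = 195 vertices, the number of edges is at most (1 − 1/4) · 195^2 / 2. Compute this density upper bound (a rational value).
Turán density bound = (3/4) · 195^2/2 = 114075/8 ≈ 14259.375

Turán's theorem: ex(n, K_{r+1}) is achieved by the complete r-partite Turán graph T(n, r) with parts as balanced as possible, and is at most (1 − 1/r) · n^2/2. For r = 4, n = 195: the density bound is (3/4) · 38025/2 = 114075/8 ≈ 14259.375. The integer-valued extremum is e(T(195, 4)) = 14259, which is strictly less than the density bound 114075/8 since 4 ∤ 195 (the parts of T(195, 4) cannot all be equal).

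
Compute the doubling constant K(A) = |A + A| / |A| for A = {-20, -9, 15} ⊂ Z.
K = |A + A| / |A| = 6/3 = 2

Enumerate A + A = {a + b : a, b ∈ A}. With |A| = 3, there are |A|^2 = 9 ordered sum pairs; collecting distinct values, A + A = {-40, -29, -18, -5, 6, 30}, so |A + A| = 6. Thus K = 6/3 = 2. For comparison, the minimum possible |A + A| over all 3-element sets is 2·3 − 1 = 5 (so min K = 5/3), attained only by arithmetic progressions.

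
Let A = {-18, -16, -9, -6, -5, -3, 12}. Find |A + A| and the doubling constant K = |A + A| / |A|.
K = |A + A| / |A| = 25/7

Enumerate A + A = {a + b : a, b ∈ A}. With |A| = 7, there are |A|^2 = 49 ordered sum pairs; collecting distinct values, A + A = {-36, -34, -32, -27, -25, -24, -23, -22, -21, -19, -18, -15, -14, -12, -11, -10, -9, -8, -6, -4, 3, 6, 7, 9, 24}, so |A + A| = 25. Thus K = 25/7. For comparison, the minimum possible |A + A| over all 7-element sets is 2·7 − 1 = 13 (so min K = 13/7), attained only by arithmetic progressions.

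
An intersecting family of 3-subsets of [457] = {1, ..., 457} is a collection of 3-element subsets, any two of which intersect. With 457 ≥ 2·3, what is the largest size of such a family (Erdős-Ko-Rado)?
max |F| = C(456, 2) = 103740

Erdős-Ko-Rado (1961): when n ≥ 2k, max |F| = C(n−1, k−1). The bound is attained by the star {A : i ∈ A} for any fixed i ∈ [n]. Here C(457−1, 3−1) = C(456, 2) = 103740.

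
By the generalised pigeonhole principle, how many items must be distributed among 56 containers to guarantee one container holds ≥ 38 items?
n = (38 − 1)·56 + 1 = 2073

By the generalised pigeonhole principle, to guarantee some box contains ≥ r objects we need more than (r − 1) · k objects total. Threshold: n = (r − 1) · k + 1. With r = 38 and k = 56: n = 37 · 56 + 1 = 2072 + 1 = 2073. For n = 2072 = 37 · 56, we can put exactly 37 objects in every box, avoiding 38 in any single one — so 2073 is tight.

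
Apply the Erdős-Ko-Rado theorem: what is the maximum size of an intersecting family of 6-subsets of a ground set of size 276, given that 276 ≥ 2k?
max |F| = C(275, 5) = 12635803180

Erdős-Ko-Rado (1961): when n ≥ 2k, max |F| = C(n−1, k−1). The bound is attained by the star {A : i ∈ A} for any fixed i ∈ [n]. Here C(276−1, 6−1) = C(275, 5) = 12635803180.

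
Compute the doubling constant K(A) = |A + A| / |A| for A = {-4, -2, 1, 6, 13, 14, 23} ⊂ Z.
K = |A + A| / |A| = 25/7

Enumerate A + A = {a + b : a, b ∈ A}. With |A| = 7, there are |A|^2 = 49 ordered sum pairs; collecting distinct values, A + A = {-8, -6, -4, -3, -1, 2, 4, 7, 9, 10, 11, 12, 14, 15, 19, 20, 21, 24, 26, 27, 28, 29, 36, 37, 46}, so |A + A| = 25. Thus K = 25/7. For comparison, the minimum possible |A + A| over all 7-element sets is 2·7 − 1 = 13 (so min K = 13/7), attained only by arithmetic progressions.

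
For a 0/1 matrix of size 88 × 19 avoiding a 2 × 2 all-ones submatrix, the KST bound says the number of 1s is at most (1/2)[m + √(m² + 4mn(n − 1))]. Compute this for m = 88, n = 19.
z(88, 19; 2, 2) ≤ (1/2)[88 + √(88² + 4·88·19·18)] = (1/2)[88 + √128128] = 222.9749

Kővári–Sós–Turán: let r_1, ..., r_88 be the row sums and z = Σ r_i the total number of 1s. Each pair of columns can share at most one row with both entries 1 (else a 2×2 all-ones block appears), so Σ_i C(r_i, 2) ≤ C(19, 2) = 171. By convexity Σ_i C(r_i, 2) ≥ 88·C(z/88, 2) = z(z − 88)/(2·88), giving z² − 88z − 88·19·18 ≤ 0 and hence z ≤ (1/2)[88 + √(7744 + 4·30096)] = (1/2)[88 + √128128] ≈ (1/2)(88 + 357.9497) = 222.9749.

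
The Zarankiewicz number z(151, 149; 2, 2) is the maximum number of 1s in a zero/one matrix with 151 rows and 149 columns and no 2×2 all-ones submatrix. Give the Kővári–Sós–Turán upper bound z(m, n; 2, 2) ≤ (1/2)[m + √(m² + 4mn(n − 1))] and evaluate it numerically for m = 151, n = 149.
z(151, 149; 2, 2) ≤ (1/2)[151 + √(151² + 4·151·149·148)] = (1/2)[151 + √13342209] = 1901.8494

Kővári–Sós–Turán: let r_1, ..., r_151 be the row sums and z = Σ r_i the total number of 1s. Each pair of columns can share at most one row with both entries 1 (else a 2×2 all-ones block appears), so Σ_i C(r_i, 2) ≤ C(149, 2) = 11026. By convexity Σ_i C(r_i, 2) ≥ 151·C(z/151, 2) = z(z − 151)/(2·151), giving z² − 151z − 151·149·148 ≤ 0 and hence z ≤ (1/2)[151 + √(22801 + 4·3329852)] = (1/2)[151 + √13342209] ≈ (1/2)(151 + 3652.6989) = 1901.8494.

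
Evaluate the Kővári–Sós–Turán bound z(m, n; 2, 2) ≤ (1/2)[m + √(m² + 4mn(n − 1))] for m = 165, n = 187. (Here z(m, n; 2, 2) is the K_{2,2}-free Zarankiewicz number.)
z(165, 187; 2, 2) ≤ (1/2)[165 + √(165² + 4·165·187·186)] = (1/2)[165 + √22983345] = 2479.5474

Kővári–Sós–Turán: let r_1, ..., r_165 be the row sums and z = Σ r_i the total number of 1s. Each pair of columns can share at most one row with both entries 1 (else a 2×2 all-ones block appears), so Σ_i C(r_i, 2) ≤ C(187, 2) = 17391. By convexity Σ_i C(r_i, 2) ≥ 165·C(z/165, 2) = z(z − 165)/(2·165), giving z² − 165z − 165·187·186 ≤ 0 and hence z ≤ (1/2)[165 + √(27225 + 4·5739030)] = (1/2)[165 + √22983345] ≈ (1/2)(165 + 4794.0948) = 2479.5474.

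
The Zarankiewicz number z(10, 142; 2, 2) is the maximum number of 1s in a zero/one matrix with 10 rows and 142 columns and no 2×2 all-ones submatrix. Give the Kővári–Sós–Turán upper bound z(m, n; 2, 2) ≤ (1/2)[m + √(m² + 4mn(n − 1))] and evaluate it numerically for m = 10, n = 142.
z(10, 142; 2, 2) ≤ (1/2)[10 + √(10² + 4·10·142·141)] = (1/2)[10 + √800980] = 452.4874

Kővári–Sós–Turán: let r_1, ..., r_10 be the row sums and z = Σ r_i the total number of 1s. Each pair of columns can share at most one row with both entries 1 (else a 2×2 all-ones block appears), so Σ_i C(r_i, 2) ≤ C(142, 2) = 10011. By convexity Σ_i C(r_i, 2) ≥ 10·C(z/10, 2) = z(z − 10)/(2·10), giving z² − 10z − 10·142·141 ≤ 0 and hence z ≤ (1/2)[10 + √(100 + 4·200220)] = (1/2)[10 + √800980] ≈ (1/2)(10 + 894.9749) = 452.4874.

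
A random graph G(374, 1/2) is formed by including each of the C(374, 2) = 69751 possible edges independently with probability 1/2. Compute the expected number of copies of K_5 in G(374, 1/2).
E[# K_5] = C(374, 5) · (1/2)^C(5, 2) = 59363262574 / 2^10 = 29681631287/512 ≈ 57971936.107422

For each 5-subset S of vertices (there are C(374, 5) = 59363262574 such S), let X_S = 1 if S induces a K_5 (all C(5, 2) = 10 edges present). Then P(X_S = 1) = (1/2)^10 = 1/1024. By linearity of expectation, E[# K_5] = C(374, 5) · (1/2)^10 = 59363262574 / 1024 = 29681631287/512 ≈ 57971936.107422.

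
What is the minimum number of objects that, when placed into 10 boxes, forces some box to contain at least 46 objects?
n = (46 − 1)·10 + 1 = 451

By the generalised pigeonhole principle, to guarantee some box contains ≥ r objects we need more than (r − 1) · k objects total. Threshold: n = (r − 1) · k + 1. With r = 46 and k = 10: n = 45 · 10 + 1 = 450 + 1 = 451. For n = 450 = 45 · 10, we can put exactly 45 objects in every box, avoiding 46 in any single one — so 451 is tight.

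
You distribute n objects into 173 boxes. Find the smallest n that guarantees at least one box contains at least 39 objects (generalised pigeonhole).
n = (39 − 1)·173 + 1 = 6575

By the generalised pigeonhole principle, to guarantee some box contains ≥ r objects we need more than (r − 1) · k objects total. Threshold: n = (r − 1) · k + 1. With r = 39 and k = 173: n = 38 · 173 + 1 = 6574 + 1 = 6575. For n = 6574 = 38 · 173, we can put exactly 38 objects in every box, avoiding 39 in any single one — so 6575 is tight.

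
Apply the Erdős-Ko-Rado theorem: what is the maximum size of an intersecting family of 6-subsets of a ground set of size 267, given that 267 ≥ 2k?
max |F| = C(266, 5) = 10685804668

Erdős-Ko-Rado (1961): when n ≥ 2k, max |F| = C(n−1, k−1). The bound is attained by the star {A : i ∈ A} for any fixed i ∈ [n]. Here C(267−1, 6−1) = C(266, 5) = 10685804668.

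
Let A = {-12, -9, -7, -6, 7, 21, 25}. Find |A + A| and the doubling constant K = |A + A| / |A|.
K = |A + A| / |A| = 26/7

Enumerate A + A = {a + b : a, b ∈ A}. With |A| = 7, there are |A|^2 = 49 ordered sum pairs; collecting distinct values, A + A = {-24, -21, -19, -18, -16, -15, -14, -13, -12, -5, -2, 0, 1, 9, 12, 13, 14, 15, 16, 18, 19, 28, 32, 42, 46, 50}, so |A + A| = 26. Thus K = 26/7. For comparison, the minimum possible |A + A| over all 7-element sets is 2·7 − 1 = 13 (so min K = 13/7), attained only by arithmetic progressions.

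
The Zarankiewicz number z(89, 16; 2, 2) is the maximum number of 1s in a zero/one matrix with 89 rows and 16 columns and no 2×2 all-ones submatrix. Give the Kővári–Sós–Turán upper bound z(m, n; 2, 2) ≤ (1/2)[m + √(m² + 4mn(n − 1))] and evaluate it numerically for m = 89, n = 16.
z(89, 16; 2, 2) ≤ (1/2)[89 + √(89² + 4·89·16·15)] = (1/2)[89 + √93361] = 197.2752

Kővári–Sós–Turán: let r_1, ..., r_89 be the row sums and z = Σ r_i the total number of 1s. Each pair of columns can share at most one row with both entries 1 (else a 2×2 all-ones block appears), so Σ_i C(r_i, 2) ≤ C(16, 2) = 120. By convexity Σ_i C(r_i, 2) ≥ 89·C(z/89, 2) = z(z − 89)/(2·89), giving z² − 89z − 89·16·15 ≤ 0 and hence z ≤ (1/2)[89 + √(7921 + 4·21360)] = (1/2)[89 + √93361] ≈ (1/2)(89 + 305.5503) = 197.2752.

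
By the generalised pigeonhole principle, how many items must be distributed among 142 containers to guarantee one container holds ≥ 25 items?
n = (25 − 1)·142 + 1 = 3409

By the generalised pigeonhole principle, to guarantee some box contains ≥ r objects we need more than (r − 1) · k objects total. Threshold: n = (r − 1) · k + 1. With r = 25 and k = 142: n = 24 · 142 + 1 = 3408 + 1 = 3409. For n = 3408 = 24 · 142, we can put exactly 24 objects in every box, avoiding 25 in any single one — so 3409 is tight.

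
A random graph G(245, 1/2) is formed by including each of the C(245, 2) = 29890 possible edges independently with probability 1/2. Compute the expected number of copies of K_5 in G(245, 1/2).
E[# K_5] = C(245, 5) · (1/2)^C(5, 2) = 7060140549 / 2^10 ≈ 6894668.504883

For each 5-subset S of vertices (there are C(245, 5) = 7060140549 such S), let X_S = 1 if S induces a K_5 (all C(5, 2) = 10 edges present). Then P(X_S = 1) = (1/2)^10 = 1/1024. By linearity of expectation, E[# K_5] = C(245, 5) · (1/2)^10 = 7060140549 / 1024 ≈ 6894668.504883.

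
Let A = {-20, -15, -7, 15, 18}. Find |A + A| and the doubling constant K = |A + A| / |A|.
K = |A + A| / |A| = 15/5 = 3

Enumerate A + A = {a + b : a, b ∈ A}. With |A| = 5, there are |A|^2 = 25 ordered sum pairs; collecting distinct values, A + A = {-40, -35, -30, -27, -22, -14, -5, -2, 0, 3, 8, 11, 30, 33, 36}, so |A + A| = 15. Thus K = 15/5 = 3. For comparison, the minimum possible |A + A| over all 5-element sets is 2·5 − 1 = 9 (so min K = 9/5), attained only by arithmetic progressions.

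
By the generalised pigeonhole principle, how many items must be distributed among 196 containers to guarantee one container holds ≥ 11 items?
n = (11 − 1)·196 + 1 = 1961

By the generalised pigeonhole principle, to guarantee some box contains ≥ r objects we need more than (r − 1) · k objects total. Threshold: n = (r − 1) · k + 1. With r = 11 and k = 196: n = 10 · 196 + 1 = 1960 + 1 = 1961. For n = 1960 = 10 · 196, we can put exactly 10 objects in every box, avoiding 11 in any single one — so 1961 is tight.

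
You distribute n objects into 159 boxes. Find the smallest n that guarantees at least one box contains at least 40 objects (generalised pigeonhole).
n = (40 − 1)·159 + 1 = 6202

By the generalised pigeonhole principle, to guarantee some box contains ≥ r objects we need more than (r − 1) · k objects total. Threshold: n = (r − 1) · k + 1. With r = 40 and k = 159: n = 39 · 159 + 1 = 6201 + 1 = 6202. For n = 6201 = 39 · 159, we can put exactly 39 objects in every box, avoiding 40 in any single one — so 6202 is tight.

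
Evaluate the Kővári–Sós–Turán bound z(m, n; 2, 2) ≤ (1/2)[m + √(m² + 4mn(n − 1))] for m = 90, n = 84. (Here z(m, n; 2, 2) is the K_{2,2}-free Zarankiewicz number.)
z(90, 84; 2, 2) ≤ (1/2)[90 + √(90² + 4·90·84·83)] = (1/2)[90 + √2518020] = 838.4135

Kővári–Sós–Turán: let r_1, ..., r_90 be the row sums and z = Σ r_i the total number of 1s. Each pair of columns can share at most one row with both entries 1 (else a 2×2 all-ones block appears), so Σ_i C(r_i, 2) ≤ C(84, 2) = 3486. By convexity Σ_i C(r_i, 2) ≥ 90·C(z/90, 2) = z(z − 90)/(2·90), giving z² − 90z − 90·84·83 ≤ 0 and hence z ≤ (1/2)[90 + √(8100 + 4·627480)] = (1/2)[90 + √2518020] ≈ (1/2)(90 + 1586.827) = 838.4135.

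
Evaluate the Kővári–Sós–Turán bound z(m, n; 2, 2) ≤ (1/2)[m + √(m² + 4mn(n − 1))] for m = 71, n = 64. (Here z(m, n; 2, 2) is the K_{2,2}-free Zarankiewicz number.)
z(71, 64; 2, 2) ≤ (1/2)[71 + √(71² + 4·71·64·63)] = (1/2)[71 + √1150129] = 571.7203

Kővári–Sós–Turán: let r_1, ..., r_71 be the row sums and z = Σ r_i the total number of 1s. Each pair of columns can share at most one row with both entries 1 (else a 2×2 all-ones block appears), so Σ_i C(r_i, 2) ≤ C(64, 2) = 2016. By convexity Σ_i C(r_i, 2) ≥ 71·C(z/71, 2) = z(z − 71)/(2·71), giving z² − 71z − 71·64·63 ≤ 0 and hence z ≤ (1/2)[71 + √(5041 + 4·286272)] = (1/2)[71 + √1150129] ≈ (1/2)(71 + 1072.4407) = 571.7203.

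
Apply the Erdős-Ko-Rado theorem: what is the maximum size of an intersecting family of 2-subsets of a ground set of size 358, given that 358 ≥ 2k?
max |F| = C(357, 1) = 357

The Erdős-Ko-Rado theorem states: for n ≥ 2k, an intersecting family of k-subsets of an n-element set has size at most C(n − 1, k − 1), with equality for 'star' families {A ⊆ [n] : |A| = k, i ∈ A} (fix an element i). For n = 358, k = 2: C(357, 1) = 357.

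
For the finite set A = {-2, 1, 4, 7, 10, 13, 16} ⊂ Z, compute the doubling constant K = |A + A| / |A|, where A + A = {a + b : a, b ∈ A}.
K = |A + A| / |A| = 13/7

Enumerate A + A = {a + b : a, b ∈ A}. With |A| = 7, there are |A|^2 = 49 ordered sum pairs; collecting distinct values, A + A = {-4, -1, 2, 5, 8, 11, 14, 17, 20, 23, 26, 29, 32}, so |A + A| = 13. Thus K = 13/7. Here |A + A| = 2|A| − 1 = 13, the minimum possible — so K = 13/7 is minimal, which holds iff A is an arithmetic progression.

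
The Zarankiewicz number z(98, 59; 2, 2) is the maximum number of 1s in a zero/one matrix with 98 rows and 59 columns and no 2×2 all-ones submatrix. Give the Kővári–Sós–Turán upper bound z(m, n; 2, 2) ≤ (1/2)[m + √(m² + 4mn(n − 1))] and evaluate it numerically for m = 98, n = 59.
z(98, 59; 2, 2) ≤ (1/2)[98 + √(98² + 4·98·59·58)] = (1/2)[98 + √1351028] = 630.1687

Kővári–Sós–Turán: let r_1, ..., r_98 be the row sums and z = Σ r_i the total number of 1s. Each pair of columns can share at most one row with both entries 1 (else a 2×2 all-ones block appears), so Σ_i C(r_i, 2) ≤ C(59, 2) = 1711. By convexity Σ_i C(r_i, 2) ≥ 98·C(z/98, 2) = z(z − 98)/(2·98), giving z² − 98z − 98·59·58 ≤ 0 and hence z ≤ (1/2)[98 + √(9604 + 4·335356)] = (1/2)[98 + √1351028] ≈ (1/2)(98 + 1162.3373) = 630.1687.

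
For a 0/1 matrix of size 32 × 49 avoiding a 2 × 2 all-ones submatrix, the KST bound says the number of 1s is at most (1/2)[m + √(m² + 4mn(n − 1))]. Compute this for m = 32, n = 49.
z(32, 49; 2, 2) ≤ (1/2)[32 + √(32² + 4·32·49·48)] = (1/2)[32 + √302080] = 290.809

Kővári–Sós–Turán: let r_1, ..., r_32 be the row sums and z = Σ r_i the total number of 1s. Each pair of columns can share at most one row with both entries 1 (else a 2×2 all-ones block appears), so Σ_i C(r_i, 2) ≤ C(49, 2) = 1176. By convexity Σ_i C(r_i, 2) ≥ 32·C(z/32, 2) = z(z − 32)/(2·32), giving z² − 32z − 32·49·48 ≤ 0 and hence z ≤ (1/2)[32 + √(1024 + 4·75264)] = (1/2)[32 + √302080] ≈ (1/2)(32 + 549.618) = 290.809.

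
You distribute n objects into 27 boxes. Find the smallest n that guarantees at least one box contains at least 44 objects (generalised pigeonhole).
n = (44 − 1)·27 + 1 = 1162

By the generalised pigeonhole principle, to guarantee some box contains ≥ r objects we need more than (r − 1) · k objects total. Threshold: n = (r − 1) · k + 1. With r = 44 and k = 27: n = 43 · 27 + 1 = 1161 + 1 = 1162. For n = 1161 = 43 · 27, we can put exactly 43 objects in every box, avoiding 44 in any single one — so 1162 is tight.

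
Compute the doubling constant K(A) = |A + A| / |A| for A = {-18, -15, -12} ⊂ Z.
K = |A + A| / |A| = 5/3

Enumerate A + A = {a + b : a, b ∈ A}. With |A| = 3, there are |A|^2 = 9 ordered sum pairs; collecting distinct values, A + A = {-36, -33, -30, -27, -24}, so |A + A| = 5. Thus K = 5/3. Here |A + A| = 2|A| − 1 = 5, the minimum possible — so K = 5/3 is minimal, which holds iff A is an arithmetic progression.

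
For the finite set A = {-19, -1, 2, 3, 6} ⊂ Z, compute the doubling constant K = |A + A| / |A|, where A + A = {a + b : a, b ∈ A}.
K = |A + A| / |A| = 14/5

Enumerate A + A = {a + b : a, b ∈ A}. With |A| = 5, there are |A|^2 = 25 ordered sum pairs; collecting distinct values, A + A = {-38, -20, -17, -16, -13, -2, 1, 2, 4, 5, 6, 8, 9, 12}, so |A + A| = 14. Thus K = 14/5. For comparison, the minimum possible |A + A| over all 5-element sets is 2·5 − 1 = 9 (so min K = 9/5), attained only by arithmetic progressions.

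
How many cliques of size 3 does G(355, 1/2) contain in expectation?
E[# K_3] = C(355, 3) · (1/2)^C(3, 2) = 7393585 / 2^3 = 924198.125

For each 3-subset S of vertices (there are C(355, 3) = 7393585 such S), let X_S = 1 if S induces a K_3 (all C(3, 2) = 3 edges present). Then P(X_S = 1) = (1/2)^3 = 1/8. By linearity of expectation, E[# K_3] = C(355, 3) · (1/2)^3 = 7393585 / 8 = 924198.125.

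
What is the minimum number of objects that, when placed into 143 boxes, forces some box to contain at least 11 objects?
n = (11 − 1)·143 + 1 = 1431

By the generalised pigeonhole principle, to guarantee some box contains ≥ r objects we need more than (r − 1) · k objects total. Threshold: n = (r − 1) · k + 1. With r = 11 and k = 143: n = 10 · 143 + 1 = 1430 + 1 = 1431. For n = 1430 = 10 · 143, we can put exactly 10 objects in every box, avoiding 11 in any single one — so 1431 is tight.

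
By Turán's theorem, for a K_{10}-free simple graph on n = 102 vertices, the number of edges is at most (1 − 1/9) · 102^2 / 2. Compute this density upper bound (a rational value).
Turán density bound = (8/9) · 102^2/2 = 4624

Turán's theorem: ex(n, K_{r+1}) is achieved by the complete r-partite Turán graph T(n, r) with parts as balanced as possible, and is at most (1 − 1/r) · n^2/2. For r = 9, n = 102: the density bound is (8/9) · 10404/2 = 4624. The integer-valued extremum is e(T(102, 9)) = 4623, which is strictly less than the density bound 4624 since 9 ∤ 102 (the parts of T(102, 9) cannot all be equal).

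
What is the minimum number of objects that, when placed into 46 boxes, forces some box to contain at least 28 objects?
n = (28 − 1)·46 + 1 = 1243

By the generalised pigeonhole principle, to guarantee some box contains ≥ r objects we need more than (r − 1) · k objects total. Threshold: n = (r − 1) · k + 1. With r = 28 and k = 46: n = 27 · 46 + 1 = 1242 + 1 = 1243. For n = 1242 = 27 · 46, we can put exactly 27 objects in every box, avoiding 28 in any single one — so 1243 is tight.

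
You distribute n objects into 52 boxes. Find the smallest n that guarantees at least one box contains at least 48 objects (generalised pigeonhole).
n = (48 − 1)·52 + 1 = 2445

By the generalised pigeonhole principle, to guarantee some box contains ≥ r objects we need more than (r − 1) · k objects total. Threshold: n = (r − 1) · k + 1. With r = 48 and k = 52: n = 47 · 52 + 1 = 2444 + 1 = 2445. For n = 2444 = 47 · 52, we can put exactly 47 objects in every box, avoiding 48 in any single one — so 2445 is tight.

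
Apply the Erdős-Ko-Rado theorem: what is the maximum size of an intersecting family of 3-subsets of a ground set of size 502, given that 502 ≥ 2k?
max |F| = C(501, 2) = 125250

Erdős-Ko-Rado (1961): when n ≥ 2k, max |F| = C(n−1, k−1). The bound is attained by the star {A : i ∈ A} for any fixed i ∈ [n]. Here C(502−1, 3−1) = C(501, 2) = 125250.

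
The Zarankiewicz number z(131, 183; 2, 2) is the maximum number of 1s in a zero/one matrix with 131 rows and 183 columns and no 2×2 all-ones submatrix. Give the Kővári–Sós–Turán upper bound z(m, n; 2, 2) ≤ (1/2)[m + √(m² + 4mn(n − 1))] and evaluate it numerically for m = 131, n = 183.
z(131, 183; 2, 2) ≤ (1/2)[131 + √(131² + 4·131·183·182)] = (1/2)[131 + √17469505] = 2155.3268

Kővári–Sós–Turán: let r_1, ..., r_131 be the row sums and z = Σ r_i the total number of 1s. Each pair of columns can share at most one row with both entries 1 (else a 2×2 all-ones block appears), so Σ_i C(r_i, 2) ≤ C(183, 2) = 16653. By convexity Σ_i C(r_i, 2) ≥ 131·C(z/131, 2) = z(z − 131)/(2·131), giving z² − 131z − 131·183·182 ≤ 0 and hence z ≤ (1/2)[131 + √(17161 + 4·4363086)] = (1/2)[131 + √17469505] ≈ (1/2)(131 + 4179.6537) = 2155.3268.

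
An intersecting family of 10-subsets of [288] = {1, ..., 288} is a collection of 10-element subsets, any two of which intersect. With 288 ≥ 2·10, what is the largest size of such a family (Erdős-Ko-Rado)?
max |F| = C(287, 9) = 32073931356461995

Erdős-Ko-Rado (1961): when n ≥ 2k, max |F| = C(n−1, k−1). The bound is attained by the star {A : i ∈ A} for any fixed i ∈ [n]. Here C(288−1, 10−1) = C(287, 9) = 32073931356461995.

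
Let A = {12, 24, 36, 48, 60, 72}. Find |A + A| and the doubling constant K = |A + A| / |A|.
K = |A + A| / |A| = 11/6

Enumerate A + A = {a + b : a, b ∈ A}. With |A| = 6, there are |A|^2 = 36 ordered sum pairs; collecting distinct values, A + A = {24, 36, 48, 60, 72, 84, 96, 108, 120, 132, 144}, so |A + A| = 11. Thus K = 11/6. Here |A + A| = 2|A| − 1 = 11, the minimum possible — so K = 11/6 is minimal, which holds iff A is an arithmetic progression.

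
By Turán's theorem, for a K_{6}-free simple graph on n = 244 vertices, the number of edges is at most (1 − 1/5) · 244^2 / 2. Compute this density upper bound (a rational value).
Turán density bound = (4/5) · 244^2/2 = 119072/5 ≈ 23814.4

Turán's theorem: ex(n, K_{r+1}) is achieved by the complete r-partite Turán graph T(n, r) with parts as balanced as possible, and is at most (1 − 1/r) · n^2/2. For r = 5, n = 244: the density bound is (4/5) · 59536/2 = 119072/5 ≈ 23814.4. The integer-valued extremum is e(T(244, 5)) = 23814, which is strictly less than the density bound 119072/5 since 5 ∤ 244 (the parts of T(244, 5) cannot all be equal).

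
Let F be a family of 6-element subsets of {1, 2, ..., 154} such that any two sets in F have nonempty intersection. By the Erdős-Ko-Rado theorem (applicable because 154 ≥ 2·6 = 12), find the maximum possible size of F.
max |F| = C(153, 5) = 654045930

The Erdős-Ko-Rado theorem states: for n ≥ 2k, an intersecting family of k-subsets of an n-element set has size at most C(n − 1, k − 1), with equality for 'star' families {A ⊆ [n] : |A| = k, i ∈ A} (fix an element i). For n = 154, k = 6: C(153, 5) = 654045930.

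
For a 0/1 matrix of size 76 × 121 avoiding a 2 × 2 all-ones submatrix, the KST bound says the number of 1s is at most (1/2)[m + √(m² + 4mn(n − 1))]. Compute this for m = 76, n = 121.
z(76, 121; 2, 2) ≤ (1/2)[76 + √(76² + 4·76·121·120)] = (1/2)[76 + √4419856] = 1089.1727

Kővári–Sós–Turán: let r_1, ..., r_76 be the row sums and z = Σ r_i the total number of 1s. Each pair of columns can share at most one row with both entries 1 (else a 2×2 all-ones block appears), so Σ_i C(r_i, 2) ≤ C(121, 2) = 7260. By convexity Σ_i C(r_i, 2) ≥ 76·C(z/76, 2) = z(z − 76)/(2·76), giving z² − 76z − 76·121·120 ≤ 0 and hence z ≤ (1/2)[76 + √(5776 + 4·1103520)] = (1/2)[76 + √4419856] ≈ (1/2)(76 + 2102.3454) = 1089.1727.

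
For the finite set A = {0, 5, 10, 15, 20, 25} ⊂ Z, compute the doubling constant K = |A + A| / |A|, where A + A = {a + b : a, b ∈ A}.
K = |A + A| / |A| = 11/6

Enumerate A + A = {a + b : a, b ∈ A}. With |A| = 6, there are |A|^2 = 36 ordered sum pairs; collecting distinct values, A + A = {0, 5, 10, 15, 20, 25, 30, 35, 40, 45, 50}, so |A + A| = 11. Thus K = 11/6. Here |A + A| = 2|A| − 1 = 11, the minimum possible — so K = 11/6 is minimal, which holds iff A is an arithmetic progression.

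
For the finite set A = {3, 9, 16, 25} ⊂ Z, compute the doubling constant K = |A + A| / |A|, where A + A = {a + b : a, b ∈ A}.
K = |A + A| / |A| = 10/4 = 5/2

Enumerate A + A = {a + b : a, b ∈ A}. With |A| = 4, there are |A|^2 = 16 ordered sum pairs; collecting distinct values, A + A = {6, 12, 18, 19, 25, 28, 32, 34, 41, 50}, so |A + A| = 10. Thus K = 10/4 = 5/2. For comparison, the minimum possible |A + A| over all 4-element sets is 2·4 − 1 = 7 (so min K = 7/4), attained only by arithmetic progressions.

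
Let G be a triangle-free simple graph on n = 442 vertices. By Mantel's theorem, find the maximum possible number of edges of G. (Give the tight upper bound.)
ex(442, K_3) = ⌊442^2/4⌋ = 48841

Mantel (1907): a triangle-free graph on n vertices has at most ⌊n^2/4⌋ edges, with equality for the complete bipartite graph K_{⌊n/2⌋, ⌈n/2⌉}. For n = 442: ⌊442^2/4⌋ = ⌊195364/4⌋ = 48841. The extremal graph is K_{221, 221}, which has 221·221 = 48841 edges.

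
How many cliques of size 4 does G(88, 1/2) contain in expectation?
E[# K_4] = C(88, 4) · (1/2)^C(4, 2) = 2331890 / 2^6 = 1165945/32 = 36435.78125

For each 4-subset S of vertices (there are C(88, 4) = 2331890 such S), let X_S = 1 if S induces a K_4 (all C(4, 2) = 6 edges present). Then P(X_S = 1) = (1/2)^6 = 1/64. By linearity of expectation, E[# K_4] = C(88, 4) · (1/2)^6 = 2331890 / 64 = 1165945/32 = 36435.78125.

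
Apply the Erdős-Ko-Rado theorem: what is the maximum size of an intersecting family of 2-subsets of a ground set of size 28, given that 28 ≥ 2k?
max |F| = C(27, 1) = 27

Erdős-Ko-Rado (1961): when n ≥ 2k, max |F| = C(n−1, k−1). The bound is attained by the star {A : i ∈ A} for any fixed i ∈ [n]. Here C(28−1, 2−1) = C(27, 1) = 27.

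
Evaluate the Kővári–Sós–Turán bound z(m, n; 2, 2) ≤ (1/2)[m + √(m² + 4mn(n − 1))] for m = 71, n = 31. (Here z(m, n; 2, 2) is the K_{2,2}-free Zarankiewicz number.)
z(71, 31; 2, 2) ≤ (1/2)[71 + √(71² + 4·71·31·30)] = (1/2)[71 + √269161] = 294.9036

Kővári–Sós–Turán: let r_1, ..., r_71 be the row sums and z = Σ r_i the total number of 1s. Each pair of columns can share at most one row with both entries 1 (else a 2×2 all-ones block appears), so Σ_i C(r_i, 2) ≤ C(31, 2) = 465. By convexity Σ_i C(r_i, 2) ≥ 71·C(z/71, 2) = z(z − 71)/(2·71), giving z² − 71z − 71·31·30 ≤ 0 and hence z ≤ (1/2)[71 + √(5041 + 4·66030)] = (1/2)[71 + √269161] ≈ (1/2)(71 + 518.8073) = 294.9036.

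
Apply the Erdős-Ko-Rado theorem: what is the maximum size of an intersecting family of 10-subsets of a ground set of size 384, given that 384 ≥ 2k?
max |F| = C(383, 9) = 444528028030383375

The Erdős-Ko-Rado theorem states: for n ≥ 2k, an intersecting family of k-subsets of an n-element set has size at most C(n − 1, k − 1), with equality for 'star' families {A ⊆ [n] : |A| = k, i ∈ A} (fix an element i). For n = 384, k = 10: C(383, 9) = 444528028030383375.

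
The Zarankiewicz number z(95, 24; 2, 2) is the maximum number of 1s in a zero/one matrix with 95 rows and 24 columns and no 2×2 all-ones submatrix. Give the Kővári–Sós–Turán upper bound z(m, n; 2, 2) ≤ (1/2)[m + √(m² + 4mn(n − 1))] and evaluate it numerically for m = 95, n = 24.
z(95, 24; 2, 2) ≤ (1/2)[95 + √(95² + 4·95·24·23)] = (1/2)[95 + √218785] = 281.3723

Kővári–Sós–Turán: let r_1, ..., r_95 be the row sums and z = Σ r_i the total number of 1s. Each pair of columns can share at most one row with both entries 1 (else a 2×2 all-ones block appears), so Σ_i C(r_i, 2) ≤ C(24, 2) = 276. By convexity Σ_i C(r_i, 2) ≥ 95·C(z/95, 2) = z(z − 95)/(2·95), giving z² − 95z − 95·24·23 ≤ 0 and hence z ≤ (1/2)[95 + √(9025 + 4·52440)] = (1/2)[95 + √218785] ≈ (1/2)(95 + 467.7446) = 281.3723.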